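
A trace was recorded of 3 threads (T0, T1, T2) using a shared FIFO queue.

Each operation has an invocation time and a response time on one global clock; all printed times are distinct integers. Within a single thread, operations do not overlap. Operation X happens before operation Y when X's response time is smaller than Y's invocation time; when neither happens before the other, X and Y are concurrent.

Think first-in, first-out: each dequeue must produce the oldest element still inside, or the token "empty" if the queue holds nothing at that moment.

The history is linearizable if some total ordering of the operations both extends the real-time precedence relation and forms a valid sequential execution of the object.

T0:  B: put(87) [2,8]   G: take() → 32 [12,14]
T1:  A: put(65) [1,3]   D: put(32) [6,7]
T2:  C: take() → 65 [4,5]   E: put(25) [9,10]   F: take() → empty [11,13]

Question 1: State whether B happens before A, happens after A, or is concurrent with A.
B spans [2,8], A spans [1,3]
the intervals overlap in both directions

concurrent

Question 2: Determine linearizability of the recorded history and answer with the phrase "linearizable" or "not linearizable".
prefix check: 1..12 passes, 1..13 fails once F's time-13 response joins
checked exhaustively: 4 real-time-consistent orders of 6 completed operations, zero legal FIFO queue replays
include/drop combinations of the 1 pending operation (G) were all tried; none helps
sample order A, B, C, D, E, F (pending dropped) stalls at step 6 — F take() → empty has no legal effect
sample order A, C, B, D, E, F (pending dropped) stalls at step 6 — F take() → empty has no legal effect

not linearizable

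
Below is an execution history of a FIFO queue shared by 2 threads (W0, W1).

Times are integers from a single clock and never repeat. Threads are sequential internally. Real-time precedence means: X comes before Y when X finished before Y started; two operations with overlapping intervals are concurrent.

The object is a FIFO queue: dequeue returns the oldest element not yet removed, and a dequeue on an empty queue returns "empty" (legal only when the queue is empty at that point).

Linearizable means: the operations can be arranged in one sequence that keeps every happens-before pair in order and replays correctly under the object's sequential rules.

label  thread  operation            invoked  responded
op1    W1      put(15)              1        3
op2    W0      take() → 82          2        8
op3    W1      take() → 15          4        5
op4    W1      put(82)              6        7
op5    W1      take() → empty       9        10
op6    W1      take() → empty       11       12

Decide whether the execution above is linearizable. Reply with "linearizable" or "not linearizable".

witness order: op1, op3, op4, op2, op5, op6
after step 1 (op1 put(15)): queue <15>
after step 2 (op3 take() → 15): queue <>
after step 3 (op4 put(82)): queue <82>
after step 4 (op2 take() → 82): queue <>
after step 5 (op5 take() → empty): queue <>
after step 6 (op6 take() → empty): queue <>

linearizable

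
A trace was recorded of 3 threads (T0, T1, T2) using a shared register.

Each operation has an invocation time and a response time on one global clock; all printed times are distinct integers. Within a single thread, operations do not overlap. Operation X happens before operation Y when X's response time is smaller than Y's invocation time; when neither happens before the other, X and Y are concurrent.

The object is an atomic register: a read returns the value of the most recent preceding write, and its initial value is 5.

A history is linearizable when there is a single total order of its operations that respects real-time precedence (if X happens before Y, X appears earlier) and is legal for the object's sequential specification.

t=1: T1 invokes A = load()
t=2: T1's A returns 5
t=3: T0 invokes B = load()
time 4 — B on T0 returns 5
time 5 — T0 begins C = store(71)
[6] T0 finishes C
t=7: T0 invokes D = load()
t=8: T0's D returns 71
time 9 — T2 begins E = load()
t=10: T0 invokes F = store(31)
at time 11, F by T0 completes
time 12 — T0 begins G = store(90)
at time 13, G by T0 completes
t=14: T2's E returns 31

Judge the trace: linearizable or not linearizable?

linearizable

a witness: A, B, C, D, F, E, G
1. A load() → 5, leaving value 5
2. B load() → 5, leaving value 5
3. C store(71), leaving value 71
4. D load() → 71, leaving value 71
5. F store(31), leaving value 31
6. E load() → 31, leaving value 31
7. G store(90), leaving value 90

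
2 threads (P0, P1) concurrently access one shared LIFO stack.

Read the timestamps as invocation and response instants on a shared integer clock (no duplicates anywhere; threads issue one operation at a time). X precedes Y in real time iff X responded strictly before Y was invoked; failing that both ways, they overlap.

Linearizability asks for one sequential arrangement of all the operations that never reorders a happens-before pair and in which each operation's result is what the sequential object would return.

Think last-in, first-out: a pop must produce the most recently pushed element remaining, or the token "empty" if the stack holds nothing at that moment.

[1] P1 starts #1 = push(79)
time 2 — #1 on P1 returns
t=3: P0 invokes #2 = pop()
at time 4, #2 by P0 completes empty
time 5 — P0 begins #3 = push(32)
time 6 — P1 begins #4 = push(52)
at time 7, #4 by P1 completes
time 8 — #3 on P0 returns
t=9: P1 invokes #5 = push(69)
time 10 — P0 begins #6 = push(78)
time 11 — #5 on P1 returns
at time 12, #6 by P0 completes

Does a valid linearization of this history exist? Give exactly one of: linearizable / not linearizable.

already the first 4 events (up to #2's response at time 4) admit no linearization; the first 3 still do
exhaustive check: the 2 completed LIFO stack ops admit one real-time order; illegal
sample order #1, #2 stalls at step 2 — #2 pop() → empty has no legal effect

not linearizable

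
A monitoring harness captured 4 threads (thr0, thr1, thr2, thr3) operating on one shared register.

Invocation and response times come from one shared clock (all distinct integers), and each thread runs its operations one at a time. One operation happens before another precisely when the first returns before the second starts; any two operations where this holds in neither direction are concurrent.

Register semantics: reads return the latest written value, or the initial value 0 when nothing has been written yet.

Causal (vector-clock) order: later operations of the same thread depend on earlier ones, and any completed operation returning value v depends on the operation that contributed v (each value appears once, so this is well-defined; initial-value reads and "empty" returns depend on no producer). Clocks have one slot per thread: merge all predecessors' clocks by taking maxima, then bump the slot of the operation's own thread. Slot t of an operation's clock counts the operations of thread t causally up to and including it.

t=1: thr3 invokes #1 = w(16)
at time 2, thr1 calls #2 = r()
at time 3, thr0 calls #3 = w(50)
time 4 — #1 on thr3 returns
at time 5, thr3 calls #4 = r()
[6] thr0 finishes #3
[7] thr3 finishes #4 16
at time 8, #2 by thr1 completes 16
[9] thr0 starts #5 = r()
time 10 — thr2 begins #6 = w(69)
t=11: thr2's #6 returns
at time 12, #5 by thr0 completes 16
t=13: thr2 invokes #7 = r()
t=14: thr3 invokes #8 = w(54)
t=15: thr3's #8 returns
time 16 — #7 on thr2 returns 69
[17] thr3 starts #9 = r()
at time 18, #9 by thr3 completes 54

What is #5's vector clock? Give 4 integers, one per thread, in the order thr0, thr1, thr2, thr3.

(2, 0, 0, 1)

no predecessors for #1 (invoked 1): thr3 increments from zero → (0, 0, 0, 1)
no predecessors for #6 (invoked 10): thr2 increments from zero → (0, 0, 1, 0)
no predecessors for #3 (invoked 3): thr0 increments from zero → (1, 0, 0, 0)
invoked at 5, #4 merges VC(#1)=(0, 0, 0, 1) and bumps thr3's slot → (0, 0, 0, 2)
invoked at 13, #7 merges VC(#6)=(0, 0, 1, 0) and bumps thr2's slot → (0, 0, 2, 0)
invoked at 2, #2 merges VC(#1)=(0, 0, 0, 1) and bumps thr1's slot → (0, 1, 0, 1)
invoked at 14, #8 merges VC(#4)=(0, 0, 0, 2) and bumps thr3's slot → (0, 0, 0, 3)
invoked at 9, #5 merges VC(#1)=(0, 0, 0, 1), VC(#3)=(1, 0, 0, 0) and bumps thr0's slot → (2, 0, 0, 1)
invoked at 17, #9 merges VC(#8)=(0, 0, 0, 3) and bumps thr3's slot → (0, 0, 0, 4)
target: VC(#5) = (2, 0, 0, 1)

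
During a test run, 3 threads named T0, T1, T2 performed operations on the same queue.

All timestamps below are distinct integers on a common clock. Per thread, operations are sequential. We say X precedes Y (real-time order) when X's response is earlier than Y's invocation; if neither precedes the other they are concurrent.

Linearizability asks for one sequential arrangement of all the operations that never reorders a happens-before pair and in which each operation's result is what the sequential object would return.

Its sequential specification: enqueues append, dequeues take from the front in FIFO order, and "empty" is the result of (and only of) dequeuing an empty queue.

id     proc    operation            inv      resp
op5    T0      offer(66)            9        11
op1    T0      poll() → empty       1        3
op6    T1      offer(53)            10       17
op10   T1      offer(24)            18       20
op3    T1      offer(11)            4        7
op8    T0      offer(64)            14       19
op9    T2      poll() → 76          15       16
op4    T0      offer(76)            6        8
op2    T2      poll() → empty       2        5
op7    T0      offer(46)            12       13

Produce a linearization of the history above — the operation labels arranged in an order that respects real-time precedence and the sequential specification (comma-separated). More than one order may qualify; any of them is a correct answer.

op1, op2, op4, op3, op5, op6, op7, op8, op9, op10

step 1: op1 poll() → empty — queue <>
step 2: op2 poll() → empty — queue <>
step 3: op4 offer(76) — queue <76>
step 4: op3 offer(11) — queue <76,11>
step 5: op5 offer(66) — queue <76,11,66>
step 6: op6 offer(53) — queue <76,11,66,53>
step 7: op7 offer(46) — queue <76,11,66,53,46>
step 8: op8 offer(64) — queue <76,11,66,53,46,64>
step 9: op9 poll() → 76 — queue <11,66,53,46,64>
step 10: op10 offer(24) — queue <11,66,53,46,64,24>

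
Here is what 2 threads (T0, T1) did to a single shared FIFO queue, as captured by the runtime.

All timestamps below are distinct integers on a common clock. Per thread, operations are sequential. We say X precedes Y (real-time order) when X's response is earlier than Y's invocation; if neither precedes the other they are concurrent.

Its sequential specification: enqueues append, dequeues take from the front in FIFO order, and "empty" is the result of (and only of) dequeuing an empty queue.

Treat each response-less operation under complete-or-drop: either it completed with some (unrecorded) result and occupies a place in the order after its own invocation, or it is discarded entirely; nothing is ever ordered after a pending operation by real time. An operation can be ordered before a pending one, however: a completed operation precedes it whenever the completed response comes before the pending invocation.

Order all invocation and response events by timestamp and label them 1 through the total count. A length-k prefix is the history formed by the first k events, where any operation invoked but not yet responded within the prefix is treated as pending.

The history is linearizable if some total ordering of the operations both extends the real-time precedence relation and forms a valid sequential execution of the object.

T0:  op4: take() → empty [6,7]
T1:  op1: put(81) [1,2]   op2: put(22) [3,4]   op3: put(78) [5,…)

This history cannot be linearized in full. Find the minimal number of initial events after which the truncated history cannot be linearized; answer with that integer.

7

events 1..6 are still linearizable — one witness is op1, op2:
step 1: op1 put(81) — queue <81>
step 2: op2 put(22) — queue <81,22>
at event 7 (op4's time-7 response) nothing linearizes any more
every completion of the 1 pending operation (op3) was checked; none linearizes
sample order op1, op2, op4 (pending dropped) stalls at step 3 — op4 take() → empty has no legal effect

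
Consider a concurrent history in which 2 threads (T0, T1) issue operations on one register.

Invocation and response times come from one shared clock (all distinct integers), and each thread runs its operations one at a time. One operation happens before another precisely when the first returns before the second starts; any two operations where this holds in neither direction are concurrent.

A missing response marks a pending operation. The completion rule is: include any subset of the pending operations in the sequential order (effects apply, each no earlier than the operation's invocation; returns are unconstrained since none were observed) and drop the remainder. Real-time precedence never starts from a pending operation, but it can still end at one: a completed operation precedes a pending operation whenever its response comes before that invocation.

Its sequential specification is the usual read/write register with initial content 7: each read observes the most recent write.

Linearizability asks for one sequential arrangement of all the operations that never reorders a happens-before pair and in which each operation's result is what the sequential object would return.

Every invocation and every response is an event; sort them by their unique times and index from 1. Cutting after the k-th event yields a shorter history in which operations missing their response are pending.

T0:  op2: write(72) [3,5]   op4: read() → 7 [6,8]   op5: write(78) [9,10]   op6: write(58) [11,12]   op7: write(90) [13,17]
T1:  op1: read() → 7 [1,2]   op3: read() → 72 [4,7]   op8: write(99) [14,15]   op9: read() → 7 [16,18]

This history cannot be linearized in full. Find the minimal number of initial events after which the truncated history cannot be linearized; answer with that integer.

events 1..7 are linearizable, e.g. via op1, op2, op3:
after step 1 (op1 read() → 7): value 7
after step 2 (op2 write(72)): value 72
after step 3 (op3 read() → 72): value 72
include event 8 — op4 responding at 8 — and every candidate order breaks
take op1, op2, op3, op4: step 4 already fails, because op4 read() → 7 cannot occur there
take op1, op2, op4, op3: step 3 already fails, because op4 read() → 7 cannot occur there

8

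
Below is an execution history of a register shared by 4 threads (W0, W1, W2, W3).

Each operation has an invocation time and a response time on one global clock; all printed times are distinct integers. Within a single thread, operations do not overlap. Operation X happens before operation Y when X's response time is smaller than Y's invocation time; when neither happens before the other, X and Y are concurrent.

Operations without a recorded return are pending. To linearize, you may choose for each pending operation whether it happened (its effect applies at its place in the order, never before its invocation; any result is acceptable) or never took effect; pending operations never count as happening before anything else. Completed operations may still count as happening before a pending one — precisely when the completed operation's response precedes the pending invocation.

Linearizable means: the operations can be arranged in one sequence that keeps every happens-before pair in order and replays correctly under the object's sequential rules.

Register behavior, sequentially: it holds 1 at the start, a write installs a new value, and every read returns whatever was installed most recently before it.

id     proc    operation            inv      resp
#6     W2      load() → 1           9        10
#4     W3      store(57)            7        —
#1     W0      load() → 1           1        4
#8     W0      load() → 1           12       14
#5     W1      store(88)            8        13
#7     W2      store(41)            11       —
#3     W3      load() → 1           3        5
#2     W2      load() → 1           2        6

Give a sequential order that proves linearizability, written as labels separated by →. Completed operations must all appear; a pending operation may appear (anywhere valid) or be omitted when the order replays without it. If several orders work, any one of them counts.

#1 → #2 → #3 → #6 → #8 → #4 → #5

after step 1 (#1 load() → 1): value 1
after step 2 (#2 load() → 1): value 1
after step 3 (#3 load() → 1): value 1
after step 4 (#6 load() → 1): value 1
after step 5 (#8 load() → 1): value 1
after step 6 (#4 store(57) (pending, included)): value 57
after step 7 (#5 store(88)): value 88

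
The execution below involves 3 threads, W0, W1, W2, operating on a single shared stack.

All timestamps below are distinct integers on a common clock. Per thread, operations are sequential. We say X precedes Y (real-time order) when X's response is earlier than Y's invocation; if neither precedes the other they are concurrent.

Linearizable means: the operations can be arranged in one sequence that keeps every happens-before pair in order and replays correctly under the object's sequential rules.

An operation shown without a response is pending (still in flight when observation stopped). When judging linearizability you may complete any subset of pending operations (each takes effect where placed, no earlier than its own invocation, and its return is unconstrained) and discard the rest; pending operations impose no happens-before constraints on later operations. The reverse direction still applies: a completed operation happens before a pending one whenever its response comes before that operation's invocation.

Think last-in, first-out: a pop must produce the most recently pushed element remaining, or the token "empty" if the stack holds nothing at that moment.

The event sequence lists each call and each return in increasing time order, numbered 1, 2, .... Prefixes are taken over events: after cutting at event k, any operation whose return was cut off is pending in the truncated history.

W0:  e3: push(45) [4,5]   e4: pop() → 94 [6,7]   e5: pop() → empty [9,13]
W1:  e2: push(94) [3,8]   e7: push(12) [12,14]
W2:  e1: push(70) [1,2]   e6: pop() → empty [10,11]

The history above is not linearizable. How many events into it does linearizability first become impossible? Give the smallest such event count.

a valid linearization of events 1..10 exists, for instance e1, e3, e2, e4:
after step 1 (e1 push(70)): stack <70>
after step 2 (e3 push(45)): stack <70,45>
after step 3 (e2 push(94)): stack <70,45,94>
after step 4 (e4 pop() → 94): stack <70,45>
with event 11 included (e6 responding at time 11), all real-time-consistent orders fail
include/drop combinations of the 1 pending operation (e5) were all tried; none helps
take e1, e2, e3, e4, e6 (pending dropped): step 4 already fails, because e4 pop() → 94 cannot occur there
take e1, e3, e2, e4, e6 (pending dropped): step 5 already fails, because e6 pop() → empty cannot occur there

11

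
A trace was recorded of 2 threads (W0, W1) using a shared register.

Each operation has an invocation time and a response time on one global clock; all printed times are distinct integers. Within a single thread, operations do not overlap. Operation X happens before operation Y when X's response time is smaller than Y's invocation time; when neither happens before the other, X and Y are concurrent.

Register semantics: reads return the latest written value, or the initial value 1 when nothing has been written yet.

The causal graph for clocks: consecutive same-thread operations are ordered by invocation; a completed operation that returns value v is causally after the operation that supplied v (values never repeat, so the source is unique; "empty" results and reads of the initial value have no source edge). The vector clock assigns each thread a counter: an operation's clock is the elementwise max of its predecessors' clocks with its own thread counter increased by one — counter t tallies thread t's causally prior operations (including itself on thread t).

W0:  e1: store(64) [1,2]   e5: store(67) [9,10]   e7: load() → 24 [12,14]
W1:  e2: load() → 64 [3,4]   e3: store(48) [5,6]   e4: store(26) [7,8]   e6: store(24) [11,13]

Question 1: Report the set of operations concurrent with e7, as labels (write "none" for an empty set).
Answer: e6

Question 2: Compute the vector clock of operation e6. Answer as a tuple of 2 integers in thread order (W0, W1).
Answer: (1, 4)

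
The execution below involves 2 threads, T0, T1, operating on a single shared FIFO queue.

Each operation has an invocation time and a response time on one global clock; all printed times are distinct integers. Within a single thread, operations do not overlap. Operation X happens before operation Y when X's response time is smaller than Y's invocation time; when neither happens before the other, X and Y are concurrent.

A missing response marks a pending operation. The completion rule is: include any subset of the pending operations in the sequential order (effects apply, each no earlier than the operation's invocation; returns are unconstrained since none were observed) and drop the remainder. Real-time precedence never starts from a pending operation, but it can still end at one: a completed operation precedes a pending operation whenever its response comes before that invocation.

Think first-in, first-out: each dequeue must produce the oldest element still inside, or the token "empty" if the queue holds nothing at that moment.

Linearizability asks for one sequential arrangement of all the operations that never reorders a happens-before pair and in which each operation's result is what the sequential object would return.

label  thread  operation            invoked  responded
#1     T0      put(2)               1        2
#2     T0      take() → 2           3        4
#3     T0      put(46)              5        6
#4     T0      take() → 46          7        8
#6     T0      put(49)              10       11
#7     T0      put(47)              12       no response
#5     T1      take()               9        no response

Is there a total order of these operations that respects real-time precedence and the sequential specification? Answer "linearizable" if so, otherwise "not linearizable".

linearizable

a witness: #1, #2, #3, #4, #5, #6
step 1: #1 put(2) — queue <2>
step 2: #2 take() → 2 — queue <>
step 3: #3 put(46) — queue <46>
step 4: #4 take() → 46 — queue <>
step 5: #5 take() (pending, included) — queue <>
step 6: #6 put(49) — queue <49>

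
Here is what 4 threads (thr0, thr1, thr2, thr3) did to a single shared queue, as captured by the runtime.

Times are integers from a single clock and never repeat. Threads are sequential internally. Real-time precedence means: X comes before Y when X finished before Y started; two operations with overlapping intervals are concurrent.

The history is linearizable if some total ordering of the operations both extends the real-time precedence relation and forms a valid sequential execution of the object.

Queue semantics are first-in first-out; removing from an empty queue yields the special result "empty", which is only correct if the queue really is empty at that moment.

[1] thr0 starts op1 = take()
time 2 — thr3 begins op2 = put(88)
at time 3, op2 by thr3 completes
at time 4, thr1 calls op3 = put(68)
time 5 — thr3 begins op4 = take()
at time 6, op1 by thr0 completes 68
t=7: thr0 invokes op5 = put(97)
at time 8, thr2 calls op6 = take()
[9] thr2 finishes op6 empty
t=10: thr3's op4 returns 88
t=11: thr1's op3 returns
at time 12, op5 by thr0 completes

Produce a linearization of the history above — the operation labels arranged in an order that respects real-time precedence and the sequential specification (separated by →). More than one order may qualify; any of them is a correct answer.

after step 1 (op2 put(88)): queue <88>
after step 2 (op3 put(68)): queue <88,68>
after step 3 (op4 take() → 88): queue <68>
after step 4 (op1 take() → 68): queue <>
after step 5 (op6 take() → empty): queue <>
after step 6 (op5 put(97)): queue <97>

op2 → op3 → op4 → op1 → op6 → op5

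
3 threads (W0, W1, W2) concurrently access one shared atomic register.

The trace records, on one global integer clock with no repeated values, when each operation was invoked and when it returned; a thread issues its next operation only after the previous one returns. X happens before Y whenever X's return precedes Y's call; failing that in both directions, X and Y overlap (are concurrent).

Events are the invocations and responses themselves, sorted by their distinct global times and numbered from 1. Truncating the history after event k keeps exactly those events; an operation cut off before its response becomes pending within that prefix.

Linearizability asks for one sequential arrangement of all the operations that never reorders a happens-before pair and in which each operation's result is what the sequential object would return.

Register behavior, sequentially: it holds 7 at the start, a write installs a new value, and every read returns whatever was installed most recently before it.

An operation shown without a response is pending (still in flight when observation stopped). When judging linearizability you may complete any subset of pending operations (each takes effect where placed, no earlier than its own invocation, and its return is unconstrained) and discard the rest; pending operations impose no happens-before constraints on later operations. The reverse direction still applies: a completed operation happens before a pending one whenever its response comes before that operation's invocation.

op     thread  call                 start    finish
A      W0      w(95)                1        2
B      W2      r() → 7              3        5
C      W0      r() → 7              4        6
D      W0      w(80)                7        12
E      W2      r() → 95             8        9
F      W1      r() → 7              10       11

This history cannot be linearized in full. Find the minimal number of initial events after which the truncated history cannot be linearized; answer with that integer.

events 1..4 are linearizable; a witness order is A:
after step 1 (A w(95)): value 95
once event 5 joins (B's response, time 5), exhaustive search finds no witness
include/drop combinations of the 1 pending operation (C) were all tried; none helps
one such order, A, B (pending dropped), breaks at step 2 where B r() → 7 is illegal

5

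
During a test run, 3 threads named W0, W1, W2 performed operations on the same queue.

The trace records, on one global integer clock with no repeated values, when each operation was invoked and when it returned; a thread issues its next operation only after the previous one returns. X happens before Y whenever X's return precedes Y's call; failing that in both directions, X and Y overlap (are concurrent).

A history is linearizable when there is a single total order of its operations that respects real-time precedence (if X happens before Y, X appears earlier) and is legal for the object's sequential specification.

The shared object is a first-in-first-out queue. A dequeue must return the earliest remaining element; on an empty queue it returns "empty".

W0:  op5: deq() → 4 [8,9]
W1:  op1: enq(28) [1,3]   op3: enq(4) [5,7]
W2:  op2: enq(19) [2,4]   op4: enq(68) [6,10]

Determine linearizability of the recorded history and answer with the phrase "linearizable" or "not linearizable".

cut after 8 events: linearizable; cut after 9 events (op5 responds, time 9): not linearizable
the 4 completed operations admit 2 real-time orders; each fails the queue replay
no escape via the 1 pending operation (op4): every completion choice fails
one such order, op1, op2, op3, op5 (pending dropped), breaks at step 4 where op5 deq() → 4 is illegal
one such order, op2, op1, op3, op5 (pending dropped), breaks at step 4 where op5 deq() → 4 is illegal

not linearizable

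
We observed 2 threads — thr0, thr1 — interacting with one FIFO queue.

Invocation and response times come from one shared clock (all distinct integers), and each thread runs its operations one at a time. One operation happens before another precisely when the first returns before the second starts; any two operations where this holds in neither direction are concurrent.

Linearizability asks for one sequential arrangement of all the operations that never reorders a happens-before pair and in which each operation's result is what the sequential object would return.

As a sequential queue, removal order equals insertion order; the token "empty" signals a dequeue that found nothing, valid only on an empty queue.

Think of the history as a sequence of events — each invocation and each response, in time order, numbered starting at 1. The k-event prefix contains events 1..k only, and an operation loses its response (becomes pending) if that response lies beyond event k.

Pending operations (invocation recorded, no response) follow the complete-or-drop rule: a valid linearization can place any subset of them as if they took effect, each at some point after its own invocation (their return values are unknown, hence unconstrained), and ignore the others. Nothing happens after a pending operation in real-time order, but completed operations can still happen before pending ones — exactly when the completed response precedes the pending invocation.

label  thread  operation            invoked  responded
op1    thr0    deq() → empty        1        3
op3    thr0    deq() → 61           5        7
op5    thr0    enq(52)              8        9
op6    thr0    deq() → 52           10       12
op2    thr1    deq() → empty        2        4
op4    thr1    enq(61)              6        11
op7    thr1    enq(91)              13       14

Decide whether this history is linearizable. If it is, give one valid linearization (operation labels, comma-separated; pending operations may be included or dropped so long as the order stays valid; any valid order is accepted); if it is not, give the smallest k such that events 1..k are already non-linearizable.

1. op1 deq() → empty, leaving queue <>
2. op2 deq() → empty, leaving queue <>
3. op4 enq(61), leaving queue <61>
4. op3 deq() → 61, leaving queue <>
5. op5 enq(52), leaving queue <52>
6. op6 deq() → 52, leaving queue <>
7. op7 enq(91), leaving queue <91>

linearizable — witness: op1, op2, op4, op3, op5, op6, op7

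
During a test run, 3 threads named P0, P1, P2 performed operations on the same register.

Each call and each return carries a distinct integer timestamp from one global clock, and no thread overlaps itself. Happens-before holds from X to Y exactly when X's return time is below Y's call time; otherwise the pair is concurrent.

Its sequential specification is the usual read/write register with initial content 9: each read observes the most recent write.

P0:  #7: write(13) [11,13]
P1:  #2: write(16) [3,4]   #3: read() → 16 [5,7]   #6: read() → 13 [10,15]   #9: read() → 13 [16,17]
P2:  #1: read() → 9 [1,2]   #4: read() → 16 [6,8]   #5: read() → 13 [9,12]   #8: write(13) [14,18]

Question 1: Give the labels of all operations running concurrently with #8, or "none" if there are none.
Answer: #6, #9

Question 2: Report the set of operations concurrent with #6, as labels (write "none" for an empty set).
Answer: #5, #7, #8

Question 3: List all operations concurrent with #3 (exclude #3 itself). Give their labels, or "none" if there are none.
Answer: #4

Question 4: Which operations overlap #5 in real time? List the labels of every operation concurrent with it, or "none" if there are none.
Answer: #6, #7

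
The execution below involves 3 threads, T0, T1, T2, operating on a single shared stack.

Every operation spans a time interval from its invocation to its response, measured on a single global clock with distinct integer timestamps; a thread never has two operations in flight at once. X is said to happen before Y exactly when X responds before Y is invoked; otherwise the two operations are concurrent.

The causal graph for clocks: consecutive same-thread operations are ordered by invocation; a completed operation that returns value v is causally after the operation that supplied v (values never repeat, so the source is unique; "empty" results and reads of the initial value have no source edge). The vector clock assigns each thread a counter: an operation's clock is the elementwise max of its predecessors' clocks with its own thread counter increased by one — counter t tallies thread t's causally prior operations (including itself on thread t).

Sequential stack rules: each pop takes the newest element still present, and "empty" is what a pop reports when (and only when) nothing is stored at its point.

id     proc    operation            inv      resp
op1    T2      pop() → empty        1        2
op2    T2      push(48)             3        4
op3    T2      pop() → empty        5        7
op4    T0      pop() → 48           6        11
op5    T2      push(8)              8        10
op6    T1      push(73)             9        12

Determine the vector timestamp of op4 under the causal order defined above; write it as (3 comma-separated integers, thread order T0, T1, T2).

op1 (invocation 1): nothing precedes it; T2's component alone gives (0, 0, 1)
op6 (invocation 9): nothing precedes it; T1's component alone gives (0, 1, 0)
VC(op2, invoked at 3): max of VC(op1)=(0, 0, 1), then +1 on thread T2 → (0, 0, 2)
VC(op3, invoked at 5): max of VC(op2)=(0, 0, 2), then +1 on thread T2 → (0, 0, 3)
VC(op4, invoked at 6): max of VC(op2)=(0, 0, 2), then +1 on thread T0 → (1, 0, 2)
VC(op5, invoked at 8): max of VC(op3)=(0, 0, 3), then +1 on thread T2 → (0, 0, 4)
target: VC(op4) = (1, 0, 2)

(1, 0, 2)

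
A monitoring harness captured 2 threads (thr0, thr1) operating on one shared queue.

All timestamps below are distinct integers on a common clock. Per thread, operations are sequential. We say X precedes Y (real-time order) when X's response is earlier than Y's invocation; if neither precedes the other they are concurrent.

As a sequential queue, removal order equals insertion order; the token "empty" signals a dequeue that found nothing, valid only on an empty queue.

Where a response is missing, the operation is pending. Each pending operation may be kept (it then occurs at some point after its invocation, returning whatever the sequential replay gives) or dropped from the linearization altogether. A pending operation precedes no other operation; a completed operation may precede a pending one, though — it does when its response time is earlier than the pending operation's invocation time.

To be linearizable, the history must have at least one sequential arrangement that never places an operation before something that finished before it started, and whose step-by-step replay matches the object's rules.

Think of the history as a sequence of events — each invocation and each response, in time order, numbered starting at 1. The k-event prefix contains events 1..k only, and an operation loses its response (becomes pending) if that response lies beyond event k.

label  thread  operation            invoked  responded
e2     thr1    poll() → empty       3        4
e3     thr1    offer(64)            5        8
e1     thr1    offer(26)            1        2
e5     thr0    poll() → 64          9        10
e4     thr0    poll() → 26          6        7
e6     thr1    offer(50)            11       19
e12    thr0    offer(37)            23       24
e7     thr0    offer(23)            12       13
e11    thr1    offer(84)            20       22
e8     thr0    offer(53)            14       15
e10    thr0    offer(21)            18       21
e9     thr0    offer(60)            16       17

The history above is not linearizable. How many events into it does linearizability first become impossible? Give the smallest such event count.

4

a valid linearization of events 1..3 exists, for instance e1:
step 1: e1 offer(26) — queue <26>
event 4 — e2's response, time 4 — after it, nothing linearizes
e.g. e1, e2: illegal at step 2, since e2 poll() → empty cannot apply there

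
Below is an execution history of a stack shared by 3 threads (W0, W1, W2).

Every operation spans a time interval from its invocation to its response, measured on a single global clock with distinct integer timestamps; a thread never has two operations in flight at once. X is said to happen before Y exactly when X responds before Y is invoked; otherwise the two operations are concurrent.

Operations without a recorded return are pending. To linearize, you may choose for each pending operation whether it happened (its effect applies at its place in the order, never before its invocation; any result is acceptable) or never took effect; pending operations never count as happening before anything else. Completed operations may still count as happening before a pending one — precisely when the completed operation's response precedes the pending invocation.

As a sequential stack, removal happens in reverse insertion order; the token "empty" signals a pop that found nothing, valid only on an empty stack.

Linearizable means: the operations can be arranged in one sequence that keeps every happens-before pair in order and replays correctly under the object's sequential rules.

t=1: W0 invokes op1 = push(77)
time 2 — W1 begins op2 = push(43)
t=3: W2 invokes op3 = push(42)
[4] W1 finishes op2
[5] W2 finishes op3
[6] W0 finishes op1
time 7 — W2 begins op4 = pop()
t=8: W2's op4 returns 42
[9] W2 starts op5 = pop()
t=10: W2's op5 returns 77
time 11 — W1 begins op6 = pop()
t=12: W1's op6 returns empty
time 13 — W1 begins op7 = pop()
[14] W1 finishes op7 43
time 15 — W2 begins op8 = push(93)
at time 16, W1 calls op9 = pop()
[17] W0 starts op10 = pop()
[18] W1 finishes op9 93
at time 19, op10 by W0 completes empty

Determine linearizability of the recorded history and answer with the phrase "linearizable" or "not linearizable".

not linearizable

through event 11 a valid linearization exists; event 12 (op6 responding at time 12) ends that
the 6 completed operations admit 6 real-time orders; each fails the stack replay
sample order op1, op2, op3, op4, op5, op6 stalls at step 5 — op5 pop() → 77 has no legal effect
sample order op1, op3, op2, op4, op5, op6 stalls at step 4 — op4 pop() → 42 has no legal effect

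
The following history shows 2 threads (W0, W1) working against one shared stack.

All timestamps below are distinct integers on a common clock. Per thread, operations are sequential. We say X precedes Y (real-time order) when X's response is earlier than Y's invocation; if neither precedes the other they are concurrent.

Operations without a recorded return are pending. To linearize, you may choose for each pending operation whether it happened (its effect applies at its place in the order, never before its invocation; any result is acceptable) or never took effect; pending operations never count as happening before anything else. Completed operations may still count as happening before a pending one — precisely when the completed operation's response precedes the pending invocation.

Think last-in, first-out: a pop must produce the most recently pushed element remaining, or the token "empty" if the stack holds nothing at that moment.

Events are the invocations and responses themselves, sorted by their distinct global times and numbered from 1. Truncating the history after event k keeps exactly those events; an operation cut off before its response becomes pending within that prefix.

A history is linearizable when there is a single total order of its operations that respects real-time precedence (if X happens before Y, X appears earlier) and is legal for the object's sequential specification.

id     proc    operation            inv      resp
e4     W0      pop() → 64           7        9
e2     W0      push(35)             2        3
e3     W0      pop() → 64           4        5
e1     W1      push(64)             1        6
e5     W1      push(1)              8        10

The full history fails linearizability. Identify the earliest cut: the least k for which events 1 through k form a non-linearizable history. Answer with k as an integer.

9

events 1..8 are still linearizable — one witness is e2, e1, e3:
after step 1 (e2 push(35)): stack <35>
after step 2 (e1 push(64)): stack <35,64>
after step 3 (e3 pop() → 64): stack <35>
once event 9 joins (e4's response, time 9), exhaustive search finds no witness
no completion choice of the 1 pending operation (e5) rescues it — every subset was tried
for example e1, e2, e3, e4 (pending dropped) fails at step 3: e3 pop() → 64 is not legal there
for example e2, e1, e3, e4 (pending dropped) fails at step 4: e4 pop() → 64 is not legal there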